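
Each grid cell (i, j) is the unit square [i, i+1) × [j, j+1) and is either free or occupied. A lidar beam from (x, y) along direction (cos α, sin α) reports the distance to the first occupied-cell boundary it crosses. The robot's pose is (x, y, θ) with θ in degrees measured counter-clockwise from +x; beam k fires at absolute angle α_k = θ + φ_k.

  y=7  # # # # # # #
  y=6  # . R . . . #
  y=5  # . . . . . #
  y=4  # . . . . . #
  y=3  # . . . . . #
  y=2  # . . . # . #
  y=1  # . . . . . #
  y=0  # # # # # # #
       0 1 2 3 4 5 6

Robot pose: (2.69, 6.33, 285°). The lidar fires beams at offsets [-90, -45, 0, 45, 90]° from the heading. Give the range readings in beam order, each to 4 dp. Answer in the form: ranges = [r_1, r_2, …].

ranges = [1.7496, 3.3800, 5.5180, 3.8221, 2.5887]

beam 1: φ=-90°, α=195°
  direction (-0.9659, -0.2588); cell (2,6); t to first gridline: x 0.7143, y 1.2750 (then +1.0353 / +3.8637)
    (1,6) via x @ 0.7143
    (1,5) via y @ 1.2750
    (0,5) via x @ 1.7496  # hit
  → r_1 = 1.7496
beam 2: φ=-45°, α=240°
  direction (-0.5000, -0.8660); cell (2,6); t to first gridline: x 1.3800, y 0.3811 (then +2.0000 / +1.1547)
    (2,5) via y @ 0.3811
    (1,5) via x @ 1.3800
    (1,4) via y @ 1.5358
    (1,3) via y @ 2.6905
    (0,3) via x @ 3.3800  # hit
  → r_2 = 3.3800
beam 3: φ=0°, α=285°
  direction (0.2588, -0.9659); cell (2,6); t to first gridline: x 1.1977, y 0.3416 (then +3.8637 / +1.0353)
    (2,5) via y @ 0.3416
    (3,5) via x @ 1.1977
    (3,4) via y @ 1.3769
    (3,3) via y @ 2.4122
    (3,2) via y @ 3.4475
    (3,1) via y @ 4.4827
    (4,1) via x @ 5.0615
    (4,0) via y @ 5.5180  # hit
  → r_3 = 5.5180
beam 4: φ=45°, α=330°
  direction (0.8660, -0.5000); cell (2,6); t to first gridline: x 0.3580, y 0.6600 (then +1.1547 / +2.0000)
    (3,6) via x @ 0.3580
    (3,5) via y @ 0.6600
    (4,5) via x @ 1.5127
    (4,4) via y @ 2.6600
    (5,4) via x @ 2.6674
    (6,4) via x @ 3.8221  # hit
  → r_4 = 3.8221
beam 5: φ=90°, α=15°
  direction (0.9659, 0.2588); cell (2,6); t to first gridline: x 0.3209, y 2.5887 (then +1.0353 / +3.8637)
    (3,6) via x @ 0.3209
    (4,6) via x @ 1.3562
    (5,6) via x @ 2.3915
    (5,7) via y @ 2.5887  # hit
  → r_5 = 2.5887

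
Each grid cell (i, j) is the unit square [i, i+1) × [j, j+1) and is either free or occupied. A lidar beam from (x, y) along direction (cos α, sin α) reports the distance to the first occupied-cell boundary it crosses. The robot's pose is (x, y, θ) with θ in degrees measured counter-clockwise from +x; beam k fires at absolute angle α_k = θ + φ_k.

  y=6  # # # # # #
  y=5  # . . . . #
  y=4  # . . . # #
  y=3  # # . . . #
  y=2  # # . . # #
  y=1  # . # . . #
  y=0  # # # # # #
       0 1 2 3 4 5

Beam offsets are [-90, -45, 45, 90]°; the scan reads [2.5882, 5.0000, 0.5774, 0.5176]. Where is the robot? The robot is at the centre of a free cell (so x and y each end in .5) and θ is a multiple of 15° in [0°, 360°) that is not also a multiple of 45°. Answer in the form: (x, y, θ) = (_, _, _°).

(x, y, θ) = (3.5, 1.5, 165°)

Candidates: 15 free-cell centres × 16 headings = 240 poses. Raycast each; keep the one whose scan matches to 4 dp.
  (1.5, 1.5, 120°): beam 1 = 0.5774 ≠ 2.5882 ✗
  (2.5, 4.5, 165°): beam 1 = 1.5529 ≠ 2.5882 ✗
  (2.5, 3.5, 120°): beam 1 = 1.7321 ≠ 2.5882 ✗
  (2.5, 5.5, 330°): beam 1 = 1.7321 ≠ 2.5882 ✗
  …
  (3.5, 1.5, 165°): r_1=2.5882, r_2=5.0000, r_3=0.5774, r_4=0.5176 — all match ✓
Unique over the lattice → pose = (3.5, 1.5, 165°).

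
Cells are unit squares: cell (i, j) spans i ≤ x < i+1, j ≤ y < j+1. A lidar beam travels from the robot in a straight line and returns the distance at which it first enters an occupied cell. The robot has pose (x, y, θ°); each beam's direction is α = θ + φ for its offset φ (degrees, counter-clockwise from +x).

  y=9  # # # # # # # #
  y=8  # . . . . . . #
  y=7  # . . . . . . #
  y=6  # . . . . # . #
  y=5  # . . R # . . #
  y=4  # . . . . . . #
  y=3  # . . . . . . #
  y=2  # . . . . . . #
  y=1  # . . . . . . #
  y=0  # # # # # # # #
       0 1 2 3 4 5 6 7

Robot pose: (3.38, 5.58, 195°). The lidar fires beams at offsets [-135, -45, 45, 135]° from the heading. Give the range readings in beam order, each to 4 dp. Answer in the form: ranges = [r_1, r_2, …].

beam 1: φ=-135°, α=60°
  direction (0.5000, 0.8660); cell (3,5); t to first gridline: x 1.2400, y 0.4850 (then +2.0000 / +1.1547)
    (3,6) via y @ 0.4850
    (4,6) via x @ 1.2400
    (4,7) via y @ 1.6397
    (4,8) via y @ 2.7944
    (5,8) via x @ 3.2400
    (5,9) via y @ 3.9491  # hit
  → r_1 = 3.9491
beam 2: φ=-45°, α=150°
  direction (-0.8660, 0.5000); cell (3,5); t to first gridline: x 0.4388, y 0.8400 (then +1.1547 / +2.0000)
    (2,5) via x @ 0.4388
    (2,6) via y @ 0.8400
    (1,6) via x @ 1.5935
    (0,6) via x @ 2.7482  # hit
  → r_2 = 2.7482
beam 3: φ=45°, α=240°
  direction (-0.5000, -0.8660); cell (3,5); t to first gridline: x 0.7600, y 0.6697 (then +2.0000 / +1.1547)
    (3,4) via y @ 0.6697
    (2,4) via x @ 0.7600
    (2,3) via y @ 1.8244
    (1,3) via x @ 2.7600
    (1,2) via y @ 2.9791
    (1,1) via y @ 4.1338
    (0,1) via x @ 4.7600  # hit
  → r_3 = 4.7600
beam 4: φ=135°, α=330°
  direction (0.8660, -0.5000); cell (3,5); t to first gridline: x 0.7159, y 1.1600 (then +1.1547 / +2.0000)
    (4,5) via x @ 0.7159  # hit
  → r_4 = 0.7159

ranges = [3.9491, 2.7482, 4.7600, 0.7159]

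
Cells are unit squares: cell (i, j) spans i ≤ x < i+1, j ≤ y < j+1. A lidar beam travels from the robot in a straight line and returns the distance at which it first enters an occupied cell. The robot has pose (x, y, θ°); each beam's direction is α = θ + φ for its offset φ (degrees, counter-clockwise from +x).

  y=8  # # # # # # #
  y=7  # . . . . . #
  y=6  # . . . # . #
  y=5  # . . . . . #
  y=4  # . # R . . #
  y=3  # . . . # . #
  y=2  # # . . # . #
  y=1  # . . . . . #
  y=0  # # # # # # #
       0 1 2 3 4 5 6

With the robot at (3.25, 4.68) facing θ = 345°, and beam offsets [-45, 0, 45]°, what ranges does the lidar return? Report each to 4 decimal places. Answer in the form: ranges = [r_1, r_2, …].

ranges = [1.5000, 2.8470, 3.1754]

beam 1: φ=-45°, α=300°
  cosα=0.5000 sinα=-0.8660 | (3,4) | tMaxX 1.5000 tMaxY 0.7852 | tΔX 2.0000 tΔY 1.1547
    t=0.7852 [y] (3,3)
    t=1.5000 [x] (4,3) — stop
  → r_1 = 1.5000
beam 2: φ=0°, α=345°
  cosα=0.9659 sinα=-0.2588 | (3,4) | tMaxX 0.7765 tMaxY 2.6273 | tΔX 1.0353 tΔY 3.8637
    t=0.7765 [x] (4,4)
    t=1.8117 [x] (5,4)
    t=2.6273 [y] (5,3)
    t=2.8470 [x] (6,3) — stop
  → r_2 = 2.8470
beam 3: φ=45°, α=30°
  cosα=0.8660 sinα=0.5000 | (3,4) | tMaxX 0.8660 tMaxY 0.6400 | tΔX 1.1547 tΔY 2.0000
    t=0.6400 [y] (3,5)
    t=0.8660 [x] (4,5)
    t=2.0207 [x] (5,5)
    t=2.6400 [y] (5,6)
    t=3.1754 [x] (6,6) — stop
  → r_3 = 3.1754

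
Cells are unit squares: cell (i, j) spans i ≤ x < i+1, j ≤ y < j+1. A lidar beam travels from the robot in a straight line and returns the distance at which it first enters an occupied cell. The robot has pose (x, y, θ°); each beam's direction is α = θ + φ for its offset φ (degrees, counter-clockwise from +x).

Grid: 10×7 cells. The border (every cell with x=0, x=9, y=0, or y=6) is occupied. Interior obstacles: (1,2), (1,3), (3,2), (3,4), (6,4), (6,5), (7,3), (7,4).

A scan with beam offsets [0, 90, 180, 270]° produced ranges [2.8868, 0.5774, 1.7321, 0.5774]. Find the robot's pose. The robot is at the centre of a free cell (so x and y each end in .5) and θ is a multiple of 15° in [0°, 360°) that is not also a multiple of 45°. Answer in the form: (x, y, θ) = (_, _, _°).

(x, y, θ) = (3.5, 3.5, 30°)

Candidates: 32 free-cell centres × 16 headings = 512 poses. Raycast each; keep the one whose scan matches to 4 dp.
  (8.5, 5.5, 165°): beam 1 = 1.5529 ≠ 2.8868 ✗
  (3.5, 1.5, 210°): beam 1 = 1.0000 ≠ 2.8868 ✗
  (2.5, 1.5, 15°): beam 1 = 6.7293 ≠ 2.8868 ✗
  (7.5, 1.5, 345°): beam 1 = 1.5529 ≠ 2.8868 ✗
  (4.5, 1.5, 240°): beam 1 = 0.5774 ≠ 2.8868 ✗
  …
  (3.5, 3.5, 30°): r_1=2.8868, r_2=0.5774, r_3=1.7321, r_4=0.5774 — all match ✓
Only this pose fits every beam.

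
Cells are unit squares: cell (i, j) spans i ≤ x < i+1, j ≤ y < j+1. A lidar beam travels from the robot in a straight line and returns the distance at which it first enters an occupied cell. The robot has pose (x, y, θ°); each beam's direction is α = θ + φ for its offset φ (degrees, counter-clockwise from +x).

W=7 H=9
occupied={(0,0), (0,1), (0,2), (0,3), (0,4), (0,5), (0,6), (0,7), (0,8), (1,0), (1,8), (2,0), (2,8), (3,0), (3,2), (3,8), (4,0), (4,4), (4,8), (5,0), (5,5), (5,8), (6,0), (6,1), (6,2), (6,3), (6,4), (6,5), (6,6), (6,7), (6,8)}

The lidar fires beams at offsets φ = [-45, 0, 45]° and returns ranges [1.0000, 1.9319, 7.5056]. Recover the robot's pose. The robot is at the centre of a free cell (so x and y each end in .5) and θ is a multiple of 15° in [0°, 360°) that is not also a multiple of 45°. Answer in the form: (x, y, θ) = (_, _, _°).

(x, y, θ) = (1.5, 1.5, 15°)

Enumerate (i+0.5, j+0.5, θ) over the 32 free cells and 16 admissible headings. For each, cast all 3 beams and compare to the given ranges.
  (3.5, 5.5, 105°): beam 1 = 2.8868 ≠ 1.0000 ✗
  (5.5, 2.5, 195°): beam 1 = 5.1962 ≠ 1.0000 ✗
  (2.5, 4.5, 255°): beam 1 = 1.7321 ≠ 1.0000 ✗
  …
  (1.5, 1.5, 15°): r_1=1.0000, r_2=1.9319, r_3=7.5056 — all match ✓
No second candidate reproduces the full scan.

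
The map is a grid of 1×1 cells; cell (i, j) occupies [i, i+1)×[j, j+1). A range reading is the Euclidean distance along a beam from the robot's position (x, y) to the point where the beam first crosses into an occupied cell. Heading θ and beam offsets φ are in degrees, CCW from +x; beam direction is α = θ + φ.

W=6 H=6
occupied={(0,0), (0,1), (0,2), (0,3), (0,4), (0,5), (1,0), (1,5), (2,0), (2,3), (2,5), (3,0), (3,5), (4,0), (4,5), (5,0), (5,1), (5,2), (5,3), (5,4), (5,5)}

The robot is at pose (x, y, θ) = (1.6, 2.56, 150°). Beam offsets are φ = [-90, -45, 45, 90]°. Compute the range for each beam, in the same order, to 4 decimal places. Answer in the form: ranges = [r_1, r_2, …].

beam 1: φ=-90°, α=60°
  direction (0.5000, 0.8660); cell (1,2); t to first gridline: x 0.8000, y 0.5081 (then +2.0000 / +1.1547)
    (1,3) via y @ 0.5081
    (2,3) via x @ 0.8000  # hit
  → r_1 = 0.8000
beam 2: φ=-45°, α=105°
  direction (-0.2588, 0.9659); cell (1,2); t to first gridline: x 2.3182, y 0.4555 (then +3.8637 / +1.0353)
    (1,3) via y @ 0.4555
    (1,4) via y @ 1.4908
    (0,4) via x @ 2.3182  # hit
  → r_2 = 2.3182
beam 3: φ=45°, α=195°
  direction (-0.9659, -0.2588); cell (1,2); t to first gridline: x 0.6212, y 2.1637 (then +1.0353 / +3.8637)
    (0,2) via x @ 0.6212  # hit
  → r_3 = 0.6212
beam 4: φ=90°, α=240°
  direction (-0.5000, -0.8660); cell (1,2); t to first gridline: x 1.2000, y 0.6466 (then +2.0000 / +1.1547)
    (1,1) via y @ 0.6466
    (0,1) via x @ 1.2000  # hit
  → r_4 = 1.2000

ranges = [0.8000, 2.3182, 0.6212, 1.2000]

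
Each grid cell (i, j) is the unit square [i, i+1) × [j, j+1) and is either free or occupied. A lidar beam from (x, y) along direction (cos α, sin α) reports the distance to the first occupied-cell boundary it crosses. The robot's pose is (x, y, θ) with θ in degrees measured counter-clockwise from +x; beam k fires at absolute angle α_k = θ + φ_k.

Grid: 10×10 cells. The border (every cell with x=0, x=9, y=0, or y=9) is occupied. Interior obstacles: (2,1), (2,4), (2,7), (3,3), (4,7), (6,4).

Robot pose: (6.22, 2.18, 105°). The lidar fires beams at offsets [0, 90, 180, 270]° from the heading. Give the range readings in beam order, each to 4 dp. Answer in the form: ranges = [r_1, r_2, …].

ranges = [4.9900, 3.3336, 1.2216, 2.8781]

beam 1: φ=0°, α=105°
  direction (-0.2588, 0.9659); cell (6,2); t to first gridline: x 0.8500, y 0.8489 (then +3.8637 / +1.0353)
    (6,3) via y @ 0.8489
    (5,3) via x @ 0.8500
    (5,4) via y @ 1.8842
    (5,5) via y @ 2.9195
    (5,6) via y @ 3.9548
    (4,6) via x @ 4.7137
    (4,7) via y @ 4.9900  # hit
  → r_1 = 4.9900
beam 2: φ=90°, α=195°
  direction (-0.9659, -0.2588); cell (6,2); t to first gridline: x 0.2278, y 0.6955 (then +1.0353 / +3.8637)
    (5,2) via x @ 0.2278
    (5,1) via y @ 0.6955
    (4,1) via x @ 1.2630
    (3,1) via x @ 2.2983
    (2,1) via x @ 3.3336  # hit
  → r_2 = 3.3336
beam 3: φ=180°, α=285°
  direction (0.2588, -0.9659); cell (6,2); t to first gridline: x 3.0137, y 0.1863 (then +3.8637 / +1.0353)
    (6,1) via y @ 0.1863
    (6,0) via y @ 1.2216  # hit
  → r_3 = 1.2216
beam 4: φ=270°, α=15°
  direction (0.9659, 0.2588); cell (6,2); t to first gridline: x 0.8075, y 3.1682 (then +1.0353 / +3.8637)
    (7,2) via x @ 0.8075
    (8,2) via x @ 1.8428
    (9,2) via x @ 2.8781  # hit
  → r_4 = 2.8781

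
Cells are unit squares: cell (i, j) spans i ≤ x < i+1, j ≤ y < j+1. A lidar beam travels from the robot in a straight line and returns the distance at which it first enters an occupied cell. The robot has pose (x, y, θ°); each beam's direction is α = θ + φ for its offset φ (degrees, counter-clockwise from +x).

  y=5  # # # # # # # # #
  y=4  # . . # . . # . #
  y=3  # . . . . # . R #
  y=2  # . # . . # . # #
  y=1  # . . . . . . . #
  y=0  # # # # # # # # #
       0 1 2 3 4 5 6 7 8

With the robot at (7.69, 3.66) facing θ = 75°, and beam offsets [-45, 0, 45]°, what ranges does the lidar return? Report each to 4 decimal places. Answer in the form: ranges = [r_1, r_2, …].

ranges = [0.3580, 1.1977, 1.3800]

beam 1: φ=-45°, α=30°
  cosα=0.8660 sinα=0.5000 | (7,3) | tMaxX 0.3580 tMaxY 0.6800 | tΔX 1.1547 tΔY 2.0000
    t=0.3580 [x] (8,3) — stop
  → r_1 = 0.3580
beam 2: φ=0°, α=75°
  cosα=0.2588 sinα=0.9659 | (7,3) | tMaxX 1.1977 tMaxY 0.3520 | tΔX 3.8637 tΔY 1.0353
    t=0.3520 [y] (7,4)
    t=1.1977 [x] (8,4) — stop
  → r_2 = 1.1977
beam 3: φ=45°, α=120°
  cosα=-0.5000 sinα=0.8660 | (7,3) | tMaxX 1.3800 tMaxY 0.3926 | tΔX 2.0000 tΔY 1.1547
    t=0.3926 [y] (7,4)
    t=1.3800 [x] (6,4) — stop
  → r_3 = 1.3800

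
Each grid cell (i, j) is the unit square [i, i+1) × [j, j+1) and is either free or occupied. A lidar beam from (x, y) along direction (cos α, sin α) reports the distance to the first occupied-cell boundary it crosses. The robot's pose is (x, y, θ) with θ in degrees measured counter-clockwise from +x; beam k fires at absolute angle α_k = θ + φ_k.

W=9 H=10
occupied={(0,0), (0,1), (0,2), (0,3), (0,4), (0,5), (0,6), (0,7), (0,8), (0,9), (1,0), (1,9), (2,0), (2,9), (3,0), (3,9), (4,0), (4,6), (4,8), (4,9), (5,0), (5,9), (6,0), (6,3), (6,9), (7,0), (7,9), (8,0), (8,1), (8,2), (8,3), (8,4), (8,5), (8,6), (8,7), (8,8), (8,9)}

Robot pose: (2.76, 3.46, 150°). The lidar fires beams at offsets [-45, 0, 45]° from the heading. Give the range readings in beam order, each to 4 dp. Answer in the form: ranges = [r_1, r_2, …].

ranges = [5.7354, 2.0323, 1.8221]

beam 1: φ=-45°, α=105°
  cosα=-0.2588 sinα=0.9659 | (2,3) | tMaxX 2.9364 tMaxY 0.5590 | tΔX 3.8637 tΔY 1.0353
    t=0.5590 [y] (2,4)
    t=1.5943 [y] (2,5)
    t=2.6296 [y] (2,6)
    t=2.9364 [x] (1,6)
    t=3.6649 [y] (1,7)
    t=4.7002 [y] (1,8)
    t=5.7354 [y] (1,9) — stop
  → r_1 = 5.7354
beam 2: φ=0°, α=150°
  cosα=-0.8660 sinα=0.5000 | (2,3) | tMaxX 0.8776 tMaxY 1.0800 | tΔX 1.1547 tΔY 2.0000
    t=0.8776 [x] (1,3)
    t=1.0800 [y] (1,4)
    t=2.0323 [x] (0,4) — stop
  → r_2 = 2.0323
beam 3: φ=45°, α=195°
  cosα=-0.9659 sinα=-0.2588 | (2,3) | tMaxX 0.7868 tMaxY 1.7773 | tΔX 1.0353 tΔY 3.8637
    t=0.7868 [x] (1,3)
    t=1.7773 [y] (1,2)
    t=1.8221 [x] (0,2) — stop
  → r_3 = 1.8221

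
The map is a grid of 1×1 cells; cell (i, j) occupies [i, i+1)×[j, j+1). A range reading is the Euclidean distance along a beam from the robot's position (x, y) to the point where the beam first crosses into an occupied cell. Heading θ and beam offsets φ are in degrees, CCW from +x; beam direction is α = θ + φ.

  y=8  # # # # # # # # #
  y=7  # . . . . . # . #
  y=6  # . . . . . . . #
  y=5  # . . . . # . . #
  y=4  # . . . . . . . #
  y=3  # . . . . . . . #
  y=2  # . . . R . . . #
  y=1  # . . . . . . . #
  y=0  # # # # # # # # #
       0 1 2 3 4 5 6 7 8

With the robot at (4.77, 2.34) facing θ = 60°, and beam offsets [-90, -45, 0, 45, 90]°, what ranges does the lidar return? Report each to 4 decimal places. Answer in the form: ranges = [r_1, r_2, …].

ranges = [2.6800, 3.3439, 6.4600, 5.8597, 4.3532]

beam 1: φ=-90°, α=330°
  cosα=0.8660 sinα=-0.5000 | (4,2) | tMaxX 0.2656 tMaxY 0.6800 | tΔX 1.1547 tΔY 2.0000
    t=0.2656 [x] (5,2)
    t=0.6800 [y] (5,1)
    t=1.4203 [x] (6,1)
    t=2.5750 [x] (7,1)
    t=2.6800 [y] (7,0) — stop
  → r_1 = 2.6800
beam 2: φ=-45°, α=15°
  cosα=0.9659 sinα=0.2588 | (4,2) | tMaxX 0.2381 tMaxY 2.5500 | tΔX 1.0353 tΔY 3.8637
    t=0.2381 [x] (5,2)
    t=1.2734 [x] (6,2)
    t=2.3087 [x] (7,2)
    t=2.5500 [y] (7,3)
    t=3.3439 [x] (8,3) — stop
  → r_2 = 3.3439
beam 3: φ=0°, α=60°
  cosα=0.5000 sinα=0.8660 | (4,2) | tMaxX 0.4600 tMaxY 0.7621 | tΔX 2.0000 tΔY 1.1547
    t=0.4600 [x] (5,2)
    t=0.7621 [y] (5,3)
    t=1.9168 [y] (5,4)
    t=2.4600 [x] (6,4)
    t=3.0715 [y] (6,5)
    t=4.2262 [y] (6,6)
    t=4.4600 [x] (7,6)
    t=5.3809 [y] (7,7)
    t=6.4600 [x] (8,7) — stop
  → r_3 = 6.4600
beam 4: φ=45°, α=105°
  cosα=-0.2588 sinα=0.9659 | (4,2) | tMaxX 2.9751 tMaxY 0.6833 | tΔX 3.8637 tΔY 1.0353
    t=0.6833 [y] (4,3)
    t=1.7186 [y] (4,4)
    t=2.7538 [y] (4,5)
    t=2.9751 [x] (3,5)
    t=3.7891 [y] (3,6)
    t=4.8244 [y] (3,7)
    t=5.8597 [y] (3,8) — stop
  → r_4 = 5.8597
beam 5: φ=90°, α=150°
  cosα=-0.8660 sinα=0.5000 | (4,2) | tMaxX 0.8891 tMaxY 1.3200 | tΔX 1.1547 tΔY 2.0000
    t=0.8891 [x] (3,2)
    t=1.3200 [y] (3,3)
    t=2.0438 [x] (2,3)
    t=3.1985 [x] (1,3)
    t=3.3200 [y] (1,4)
    t=4.3532 [x] (0,4) — stop
  → r_5 = 4.3532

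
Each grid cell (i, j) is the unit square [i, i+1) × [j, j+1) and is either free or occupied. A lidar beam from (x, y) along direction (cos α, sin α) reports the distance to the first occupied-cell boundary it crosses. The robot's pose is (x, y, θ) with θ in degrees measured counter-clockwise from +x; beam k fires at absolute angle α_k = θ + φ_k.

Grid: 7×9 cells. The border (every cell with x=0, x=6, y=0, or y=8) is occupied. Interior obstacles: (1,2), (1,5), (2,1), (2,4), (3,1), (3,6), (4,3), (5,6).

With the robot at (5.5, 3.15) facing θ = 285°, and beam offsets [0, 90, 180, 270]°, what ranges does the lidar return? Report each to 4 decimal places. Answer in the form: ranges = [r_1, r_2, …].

beam 1: φ=0°, α=285°
  d=(0.2588,-0.9659)  start (5,3)  tX=1.9319 tY=0.1553  stride 1/|dx|=3.8637 1/|dy|=1.0353
    cross y-line → (5,2), t=0.1553
    cross y-line → (5,1), t=1.1906
    cross x-line → (6,1), t=1.9319 (wall)
  → r_1 = 1.9319
beam 2: φ=90°, α=15°
  d=(0.9659,0.2588)  start (5,3)  tX=0.5176 tY=3.2841  stride 1/|dx|=1.0353 1/|dy|=3.8637
    cross x-line → (6,3), t=0.5176 (wall)
  → r_2 = 0.5176
beam 3: φ=180°, α=105°
  d=(-0.2588,0.9659)  start (5,3)  tX=1.9319 tY=0.8800  stride 1/|dx|=3.8637 1/|dy|=1.0353
    cross y-line → (5,4), t=0.8800
    cross y-line → (5,5), t=1.9153
    cross x-line → (4,5), t=1.9319
    cross y-line → (4,6), t=2.9505
    cross y-line → (4,7), t=3.9858
    cross y-line → (4,8), t=5.0211 (wall)
  → r_3 = 5.0211
beam 4: φ=270°, α=195°
  d=(-0.9659,-0.2588)  start (5,3)  tX=0.5176 tY=0.5796  stride 1/|dx|=1.0353 1/|dy|=3.8637
    cross x-line → (4,3), t=0.5176 (wall)
  → r_4 = 0.5176

ranges = [1.9319, 0.5176, 5.0211, 0.5176]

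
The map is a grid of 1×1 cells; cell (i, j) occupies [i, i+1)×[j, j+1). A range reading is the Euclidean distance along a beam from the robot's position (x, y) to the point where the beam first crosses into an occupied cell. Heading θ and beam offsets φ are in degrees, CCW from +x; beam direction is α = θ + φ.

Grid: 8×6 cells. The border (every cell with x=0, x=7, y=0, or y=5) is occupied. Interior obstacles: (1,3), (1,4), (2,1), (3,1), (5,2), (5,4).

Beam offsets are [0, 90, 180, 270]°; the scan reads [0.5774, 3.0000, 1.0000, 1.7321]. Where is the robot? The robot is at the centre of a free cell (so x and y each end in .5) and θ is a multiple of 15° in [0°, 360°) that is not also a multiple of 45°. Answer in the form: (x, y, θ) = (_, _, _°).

(x, y, θ) = (2.5, 2.5, 300°)

Enumerate (i+0.5, j+0.5, θ) over the 18 free cells and 16 admissible headings. For each, cast all 4 beams and compare to the given ranges.
  (6.5, 4.5, 15°): beam 1 = 0.5176 ≠ 0.5774 ✗
  (3.5, 3.5, 240°): beam 1 = 1.7321 ≠ 0.5774 ✗
  (2.5, 3.5, 150°): beam 2 = 2.8868 ≠ 3.0000 ✗
  (1.5, 2.5, 120°): beam 2 = 0.5774 ≠ 3.0000 ✗
  …
  (2.5, 2.5, 300°): r_1=0.5774, r_2=3.0000, r_3=1.0000, r_4=1.7321 — all match ✓
Only this pose fits every beam.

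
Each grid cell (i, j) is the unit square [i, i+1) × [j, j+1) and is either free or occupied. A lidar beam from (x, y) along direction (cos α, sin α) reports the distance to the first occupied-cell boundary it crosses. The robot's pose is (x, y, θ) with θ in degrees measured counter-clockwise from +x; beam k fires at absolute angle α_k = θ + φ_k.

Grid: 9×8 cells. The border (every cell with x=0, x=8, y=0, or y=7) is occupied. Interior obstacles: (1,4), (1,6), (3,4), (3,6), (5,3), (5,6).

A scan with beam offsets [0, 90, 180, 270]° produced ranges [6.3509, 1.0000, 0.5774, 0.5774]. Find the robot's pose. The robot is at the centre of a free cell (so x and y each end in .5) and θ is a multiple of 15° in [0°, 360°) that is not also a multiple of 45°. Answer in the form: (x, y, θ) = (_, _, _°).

Enumerate (i+0.5, j+0.5, θ) over the 36 free cells and 16 admissible headings. For each, cast all 4 beams and compare to the given ranges.
  (2.5, 1.5, 165°): beam 1 = 1.5529 ≠ 6.3509 ✗
  (5.5, 2.5, 210°): beam 1 = 3.0000 ≠ 6.3509 ✗
  (1.5, 1.5, 105°): beam 1 = 1.9319 ≠ 6.3509 ✗
  …
  (7.5, 1.5, 120°): r_1=6.3509, r_2=1.0000, r_3=0.5774, r_4=0.5774 — all match ✓
No second candidate reproduces the full scan.

(x, y, θ) = (7.5, 1.5, 120°)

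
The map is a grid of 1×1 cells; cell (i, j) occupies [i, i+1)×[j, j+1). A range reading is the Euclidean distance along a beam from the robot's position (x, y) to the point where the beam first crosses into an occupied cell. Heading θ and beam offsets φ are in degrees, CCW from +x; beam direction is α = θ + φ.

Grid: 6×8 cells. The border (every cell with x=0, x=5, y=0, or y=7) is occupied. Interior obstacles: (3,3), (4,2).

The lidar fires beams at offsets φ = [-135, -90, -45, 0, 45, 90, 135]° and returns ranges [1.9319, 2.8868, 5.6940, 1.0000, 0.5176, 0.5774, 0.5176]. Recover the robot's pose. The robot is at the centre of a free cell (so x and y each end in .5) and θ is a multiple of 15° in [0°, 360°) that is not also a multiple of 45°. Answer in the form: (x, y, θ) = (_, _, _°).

(x, y, θ) = (1.5, 1.5, 120°)

The pose lattice has 22·16 = 352 candidates. Test each by forward raycasting.
  (1.5, 6.5, 285°): beam 1 = 0.5774 ≠ 1.9319 ✗
  (4.5, 3.5, 30°): beam 1 = 0.5176 ≠ 1.9319 ✗
  (3.5, 5.5, 60°): beam 1 = 1.5529 ≠ 1.9319 ✗
  (3.5, 6.5, 60°): beam 1 = 3.6235 ≠ 1.9319 ✗
  (1.5, 6.5, 195°): beam 1 = 0.5774 ≠ 1.9319 ✗
  …
  (1.5, 1.5, 120°): r_1=1.9319, r_2=2.8868, r_3=5.6940, r_4=1.0000, r_5=0.5176, r_6=0.5774, r_7=0.5176 — all match ✓
Unique over the lattice → pose = (1.5, 1.5, 120°).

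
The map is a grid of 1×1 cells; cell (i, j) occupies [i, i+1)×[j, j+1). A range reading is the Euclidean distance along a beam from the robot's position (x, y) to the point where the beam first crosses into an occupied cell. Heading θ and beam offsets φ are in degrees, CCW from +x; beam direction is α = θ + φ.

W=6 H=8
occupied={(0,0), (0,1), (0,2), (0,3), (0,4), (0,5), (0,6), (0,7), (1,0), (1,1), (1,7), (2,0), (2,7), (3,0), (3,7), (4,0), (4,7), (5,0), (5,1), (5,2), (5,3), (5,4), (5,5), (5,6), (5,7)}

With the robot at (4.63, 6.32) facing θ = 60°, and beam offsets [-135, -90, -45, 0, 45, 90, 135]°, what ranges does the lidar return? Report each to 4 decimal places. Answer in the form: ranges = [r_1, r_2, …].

beam 1: φ=-135°, α=285°
  cosα=0.2588 sinα=-0.9659 | (4,6) | tMaxX 1.4296 tMaxY 0.3313 | tΔX 3.8637 tΔY 1.0353
    t=0.3313 [y] (4,5)
    t=1.3666 [y] (4,4)
    t=1.4296 [x] (5,4) — stop
  → r_1 = 1.4296
beam 2: φ=-90°, α=330°
  cosα=0.8660 sinα=-0.5000 | (4,6) | tMaxX 0.4272 tMaxY 0.6400 | tΔX 1.1547 tΔY 2.0000
    t=0.4272 [x] (5,6) — stop
  → r_2 = 0.4272
beam 3: φ=-45°, α=15°
  cosα=0.9659 sinα=0.2588 | (4,6) | tMaxX 0.3831 tMaxY 2.6273 | tΔX 1.0353 tΔY 3.8637
    t=0.3831 [x] (5,6) — stop
  → r_3 = 0.3831
beam 4: φ=0°, α=60°
  cosα=0.5000 sinα=0.8660 | (4,6) | tMaxX 0.7400 tMaxY 0.7852 | tΔX 2.0000 tΔY 1.1547
    t=0.7400 [x] (5,6) — stop
  → r_4 = 0.7400
beam 5: φ=45°, α=105°
  cosα=-0.2588 sinα=0.9659 | (4,6) | tMaxX 2.4341 tMaxY 0.7040 | tΔX 3.8637 tΔY 1.0353
    t=0.7040 [y] (4,7) — stop
  → r_5 = 0.7040
beam 6: φ=90°, α=150°
  cosα=-0.8660 sinα=0.5000 | (4,6) | tMaxX 0.7275 tMaxY 1.3600 | tΔX 1.1547 tΔY 2.0000
    t=0.7275 [x] (3,6)
    t=1.3600 [y] (3,7) — stop
  → r_6 = 1.3600
beam 7: φ=135°, α=195°
  cosα=-0.9659 sinα=-0.2588 | (4,6) | tMaxX 0.6522 tMaxY 1.2364 | tΔX 1.0353 tΔY 3.8637
    t=0.6522 [x] (3,6)
    t=1.2364 [y] (3,5)
    t=1.6875 [x] (2,5)
    t=2.7228 [x] (1,5)
    t=3.7581 [x] (0,5) — stop
  → r_7 = 3.7581

ranges = [1.4296, 0.4272, 0.3831, 0.7400, 0.7040, 1.3600, 3.7581]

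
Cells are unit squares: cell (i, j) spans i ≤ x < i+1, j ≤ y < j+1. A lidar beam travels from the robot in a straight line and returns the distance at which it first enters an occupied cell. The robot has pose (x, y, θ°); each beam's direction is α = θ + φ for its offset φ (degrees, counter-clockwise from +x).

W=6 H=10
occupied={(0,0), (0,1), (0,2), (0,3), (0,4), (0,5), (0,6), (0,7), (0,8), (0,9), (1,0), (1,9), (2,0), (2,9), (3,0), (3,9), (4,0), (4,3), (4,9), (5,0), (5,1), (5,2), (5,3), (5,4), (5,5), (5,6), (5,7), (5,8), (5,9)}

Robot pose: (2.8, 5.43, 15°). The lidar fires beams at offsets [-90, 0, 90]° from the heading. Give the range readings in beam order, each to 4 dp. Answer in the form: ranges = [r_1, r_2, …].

ranges = [4.5863, 2.2776, 3.6959]

beam 1: φ=-90°, α=285°
  cosα=0.2588 sinα=-0.9659 | (2,5) | tMaxX 0.7727 tMaxY 0.4452 | tΔX 3.8637 tΔY 1.0353
    t=0.4452 [y] (2,4)
    t=0.7727 [x] (3,4)
    t=1.4804 [y] (3,3)
    t=2.5157 [y] (3,2)
    t=3.5510 [y] (3,1)
    t=4.5863 [y] (3,0) — stop
  → r_1 = 4.5863
beam 2: φ=0°, α=15°
  cosα=0.9659 sinα=0.2588 | (2,5) | tMaxX 0.2071 tMaxY 2.2023 | tΔX 1.0353 tΔY 3.8637
    t=0.2071 [x] (3,5)
    t=1.2423 [x] (4,5)
    t=2.2023 [y] (4,6)
    t=2.2776 [x] (5,6) — stop
  → r_2 = 2.2776
beam 3: φ=90°, α=105°
  cosα=-0.2588 sinα=0.9659 | (2,5) | tMaxX 3.0910 tMaxY 0.5901 | tΔX 3.8637 tΔY 1.0353
    t=0.5901 [y] (2,6)
    t=1.6254 [y] (2,7)
    t=2.6607 [y] (2,8)
    t=3.0910 [x] (1,8)
    t=3.6959 [y] (1,9) — stop
  → r_3 = 3.6959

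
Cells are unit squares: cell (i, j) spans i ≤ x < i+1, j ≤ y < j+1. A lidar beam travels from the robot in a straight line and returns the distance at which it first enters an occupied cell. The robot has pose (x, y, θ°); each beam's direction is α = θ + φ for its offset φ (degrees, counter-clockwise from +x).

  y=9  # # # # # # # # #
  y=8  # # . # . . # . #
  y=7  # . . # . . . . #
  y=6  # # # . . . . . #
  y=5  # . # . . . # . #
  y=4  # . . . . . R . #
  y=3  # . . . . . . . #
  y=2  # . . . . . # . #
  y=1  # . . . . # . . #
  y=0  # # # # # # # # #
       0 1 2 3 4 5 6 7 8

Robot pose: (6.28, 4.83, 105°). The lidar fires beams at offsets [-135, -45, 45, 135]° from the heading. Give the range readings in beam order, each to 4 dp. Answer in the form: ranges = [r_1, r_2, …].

beam 1: φ=-135°, α=330°
  dir = (cos 330°, sin 330°) = (0.8660, -0.5000); from cell (6,4)
  next x-line at t=0.8314, next y-line at t=1.6600; Δt_x=1.1547, Δt_y=2.0000
    x: enter (7,4) at t=0.8314
    y: enter (7,3) at t=1.6600
    x: enter (8,3) at t=1.9861 ← occupied
  → r_1 = 1.9861
beam 2: φ=-45°, α=60°
  dir = (cos 60°, sin 60°) = (0.5000, 0.8660); from cell (6,4)
  next x-line at t=1.4400, next y-line at t=0.1963; Δt_x=2.0000, Δt_y=1.1547
    y: enter (6,5) at t=0.1963 ← occupied
  → r_2 = 0.1963
beam 3: φ=45°, α=150°
  dir = (cos 150°, sin 150°) = (-0.8660, 0.5000); from cell (6,4)
  next x-line at t=0.3233, next y-line at t=0.3400; Δt_x=1.1547, Δt_y=2.0000
    x: enter (5,4) at t=0.3233
    y: enter (5,5) at t=0.3400
    x: enter (4,5) at t=1.4780
    y: enter (4,6) at t=2.3400
    x: enter (3,6) at t=2.6327
    x: enter (2,6) at t=3.7874 ← occupied
  → r_3 = 3.7874
beam 4: φ=135°, α=240°
  dir = (cos 240°, sin 240°) = (-0.5000, -0.8660); from cell (6,4)
  next x-line at t=0.5600, next y-line at t=0.9584; Δt_x=2.0000, Δt_y=1.1547
    x: enter (5,4) at t=0.5600
    y: enter (5,3) at t=0.9584
    y: enter (5,2) at t=2.1131
    x: enter (4,2) at t=2.5600
    y: enter (4,1) at t=3.2678
    y: enter (4,0) at t=4.4225 ← occupied
  → r_4 = 4.4225

ranges = [1.9861, 0.1963, 3.7874, 4.4225]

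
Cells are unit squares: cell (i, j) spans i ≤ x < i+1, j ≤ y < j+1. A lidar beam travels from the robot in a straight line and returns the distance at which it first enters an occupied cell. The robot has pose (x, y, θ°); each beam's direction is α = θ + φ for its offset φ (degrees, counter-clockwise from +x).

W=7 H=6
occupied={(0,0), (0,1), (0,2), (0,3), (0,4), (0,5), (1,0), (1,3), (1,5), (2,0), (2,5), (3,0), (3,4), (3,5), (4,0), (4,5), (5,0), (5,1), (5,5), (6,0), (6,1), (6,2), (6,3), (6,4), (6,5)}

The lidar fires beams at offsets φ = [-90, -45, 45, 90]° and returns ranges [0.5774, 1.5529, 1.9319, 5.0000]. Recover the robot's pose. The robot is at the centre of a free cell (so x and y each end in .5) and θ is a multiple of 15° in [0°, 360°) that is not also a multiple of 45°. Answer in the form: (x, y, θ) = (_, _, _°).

(x, y, θ) = (5.5, 3.5, 120°)

Candidates: 17 free-cell centres × 16 headings = 272 poses. Raycast each; keep the one whose scan matches to 4 dp.
  (3.5, 3.5, 165°): beam 1 = 0.5176 ≠ 0.5774 ✗
  (5.5, 2.5, 150°): beam 1 = 1.0000 ≠ 0.5774 ✗
  (2.5, 1.5, 15°): beam 1 = 0.5176 ≠ 0.5774 ✗
  (4.5, 2.5, 120°): beam 1 = 1.7321 ≠ 0.5774 ✗
  …
  (5.5, 3.5, 120°): r_1=0.5774, r_2=1.5529, r_3=1.9319, r_4=5.0000 — all match ✓
Only this pose fits every beam.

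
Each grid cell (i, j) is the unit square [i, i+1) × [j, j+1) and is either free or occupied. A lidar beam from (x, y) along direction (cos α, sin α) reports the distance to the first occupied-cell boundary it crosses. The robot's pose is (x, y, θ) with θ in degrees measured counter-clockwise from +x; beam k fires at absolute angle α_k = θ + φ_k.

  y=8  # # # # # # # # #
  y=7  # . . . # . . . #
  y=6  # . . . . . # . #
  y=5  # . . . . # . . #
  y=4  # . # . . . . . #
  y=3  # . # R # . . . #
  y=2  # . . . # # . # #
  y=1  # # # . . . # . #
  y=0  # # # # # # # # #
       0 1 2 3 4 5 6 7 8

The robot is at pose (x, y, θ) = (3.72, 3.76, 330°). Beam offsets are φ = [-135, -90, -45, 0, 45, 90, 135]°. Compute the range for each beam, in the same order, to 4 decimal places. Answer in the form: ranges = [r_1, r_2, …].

ranges = [0.7454, 2.0323, 1.0818, 0.3233, 0.2899, 2.5600, 4.3896]

beam 1: φ=-135°, α=195°
  direction (-0.9659, -0.2588); cell (3,3); t to first gridline: x 0.7454, y 2.9364 (then +1.0353 / +3.8637)
    (2,3) via x @ 0.7454  # hit
  → r_1 = 0.7454
beam 2: φ=-90°, α=240°
  direction (-0.5000, -0.8660); cell (3,3); t to first gridline: x 1.4400, y 0.8776 (then +2.0000 / +1.1547)
    (3,2) via y @ 0.8776
    (2,2) via x @ 1.4400
    (2,1) via y @ 2.0323  # hit
  → r_2 = 2.0323
beam 3: φ=-45°, α=285°
  direction (0.2588, -0.9659); cell (3,3); t to first gridline: x 1.0818, y 0.7868 (then +3.8637 / +1.0353)
    (3,2) via y @ 0.7868
    (4,2) via x @ 1.0818  # hit
  → r_3 = 1.0818
beam 4: φ=0°, α=330°
  direction (0.8660, -0.5000); cell (3,3); t to first gridline: x 0.3233, y 1.5200 (then +1.1547 / +2.0000)
    (4,3) via x @ 0.3233  # hit
  → r_4 = 0.3233
beam 5: φ=45°, α=15°
  direction (0.9659, 0.2588); cell (3,3); t to first gridline: x 0.2899, y 0.9273 (then +1.0353 / +3.8637)
    (4,3) via x @ 0.2899  # hit
  → r_5 = 0.2899
beam 6: φ=90°, α=60°
  direction (0.5000, 0.8660); cell (3,3); t to first gridline: x 0.5600, y 0.2771 (then +2.0000 / +1.1547)
    (3,4) via y @ 0.2771
    (4,4) via x @ 0.5600
    (4,5) via y @ 1.4318
    (5,5) via x @ 2.5600  # hit
  → r_6 = 2.5600
beam 7: φ=135°, α=105°
  direction (-0.2588, 0.9659); cell (3,3); t to first gridline: x 2.7819, y 0.2485 (then +3.8637 / +1.0353)
    (3,4) via y @ 0.2485
    (3,5) via y @ 1.2837
    (3,6) via y @ 2.3190
    (2,6) via x @ 2.7819
    (2,7) via y @ 3.3543
    (2,8) via y @ 4.3896  # hit
  → r_7 = 4.3896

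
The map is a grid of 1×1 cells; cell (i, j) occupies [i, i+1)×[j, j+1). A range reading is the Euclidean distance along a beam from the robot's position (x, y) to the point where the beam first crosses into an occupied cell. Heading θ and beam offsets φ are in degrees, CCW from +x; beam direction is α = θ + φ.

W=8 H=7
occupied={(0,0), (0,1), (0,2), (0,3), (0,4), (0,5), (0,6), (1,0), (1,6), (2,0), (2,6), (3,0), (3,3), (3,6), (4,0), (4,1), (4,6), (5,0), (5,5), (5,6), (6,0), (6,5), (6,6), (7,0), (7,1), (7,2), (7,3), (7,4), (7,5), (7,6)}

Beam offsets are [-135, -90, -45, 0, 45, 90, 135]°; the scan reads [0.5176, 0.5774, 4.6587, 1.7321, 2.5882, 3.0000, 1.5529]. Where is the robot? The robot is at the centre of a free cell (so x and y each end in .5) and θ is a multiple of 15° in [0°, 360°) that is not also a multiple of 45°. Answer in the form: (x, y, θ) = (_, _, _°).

(x, y, θ) = (5.5, 4.5, 210°)

The pose lattice has 26·16 = 416 candidates. Test each by forward raycasting.
  (4.5, 4.5, 240°): beam 1 = 1.5529 ≠ 0.5176 ✗
  (3.5, 5.5, 150°): beam 1 = 1.5529 ≠ 0.5176 ✗
  (4.5, 3.5, 345°): beam 1 = 0.5774 ≠ 0.5176 ✗
  …
  (5.5, 4.5, 210°): r_1=0.5176, r_2=0.5774, r_3=4.6587, r_4=1.7321, r_5=2.5882, r_6=3.0000, r_7=1.5529 — all match ✓
Only this pose fits every beam.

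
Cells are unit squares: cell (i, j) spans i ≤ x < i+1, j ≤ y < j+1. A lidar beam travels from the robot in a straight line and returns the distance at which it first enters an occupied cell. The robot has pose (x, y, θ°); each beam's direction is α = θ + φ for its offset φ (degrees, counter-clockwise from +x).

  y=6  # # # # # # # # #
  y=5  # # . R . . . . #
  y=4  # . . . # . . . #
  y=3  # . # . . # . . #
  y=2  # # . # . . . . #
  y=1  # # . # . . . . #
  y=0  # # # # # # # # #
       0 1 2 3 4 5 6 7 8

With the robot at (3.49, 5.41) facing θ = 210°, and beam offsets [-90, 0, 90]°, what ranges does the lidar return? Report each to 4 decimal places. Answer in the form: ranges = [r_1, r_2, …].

ranges = [0.6813, 2.8752, 1.0200]

beam 1: φ=-90°, α=120°
  cosα=-0.5000 sinα=0.8660 | (3,5) | tMaxX 0.9800 tMaxY 0.6813 | tΔX 2.0000 tΔY 1.1547
    t=0.6813 [y] (3,6) — stop
  → r_1 = 0.6813
beam 2: φ=0°, α=210°
  cosα=-0.8660 sinα=-0.5000 | (3,5) | tMaxX 0.5658 tMaxY 0.8200 | tΔX 1.1547 tΔY 2.0000
    t=0.5658 [x] (2,5)
    t=0.8200 [y] (2,4)
    t=1.7205 [x] (1,4)
    t=2.8200 [y] (1,3)
    t=2.8752 [x] (0,3) — stop
  → r_2 = 2.8752
beam 3: φ=90°, α=300°
  cosα=0.5000 sinα=-0.8660 | (3,5) | tMaxX 1.0200 tMaxY 0.4734 | tΔX 2.0000 tΔY 1.1547
    t=0.4734 [y] (3,4)
    t=1.0200 [x] (4,4) — stop
  → r_3 = 1.0200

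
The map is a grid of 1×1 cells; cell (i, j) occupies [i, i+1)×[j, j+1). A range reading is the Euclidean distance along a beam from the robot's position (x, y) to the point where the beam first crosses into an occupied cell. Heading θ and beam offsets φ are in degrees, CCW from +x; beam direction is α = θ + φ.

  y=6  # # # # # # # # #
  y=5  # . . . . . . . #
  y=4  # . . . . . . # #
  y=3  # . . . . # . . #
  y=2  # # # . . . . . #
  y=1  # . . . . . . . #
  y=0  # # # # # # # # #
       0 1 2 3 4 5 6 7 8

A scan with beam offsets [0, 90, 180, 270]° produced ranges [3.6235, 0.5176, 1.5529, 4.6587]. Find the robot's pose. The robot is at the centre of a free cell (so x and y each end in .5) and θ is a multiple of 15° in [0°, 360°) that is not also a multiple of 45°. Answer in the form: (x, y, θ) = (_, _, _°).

Candidates: 31 free-cell centres × 16 headings = 496 poses. Raycast each; keep the one whose scan matches to 4 dp.
  (6.5, 2.5, 195°): beam 1 = 5.6940 ≠ 3.6235 ✗
  (3.5, 3.5, 165°): beam 1 = 2.5882 ≠ 3.6235 ✗
  (2.5, 1.5, 150°): beam 1 = 1.0000 ≠ 3.6235 ✗
  (4.5, 5.5, 300°): beam 1 = 1.7321 ≠ 3.6235 ✗
  …
  (3.5, 2.5, 75°): r_1=3.6235, r_2=0.5176, r_3=1.5529, r_4=4.6587 — all match ✓
Unique over the lattice → pose = (3.5, 2.5, 75°).

(x, y, θ) = (3.5, 2.5, 75°)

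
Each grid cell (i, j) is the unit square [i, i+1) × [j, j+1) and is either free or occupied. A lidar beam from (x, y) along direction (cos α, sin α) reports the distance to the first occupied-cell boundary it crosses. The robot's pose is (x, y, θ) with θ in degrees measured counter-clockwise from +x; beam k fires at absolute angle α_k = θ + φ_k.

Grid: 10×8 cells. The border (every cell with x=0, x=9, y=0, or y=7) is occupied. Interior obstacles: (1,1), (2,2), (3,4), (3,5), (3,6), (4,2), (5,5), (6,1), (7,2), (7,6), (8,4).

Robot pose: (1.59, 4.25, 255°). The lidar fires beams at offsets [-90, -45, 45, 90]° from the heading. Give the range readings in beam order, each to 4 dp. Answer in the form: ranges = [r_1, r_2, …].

beam 1: φ=-90°, α=165°
  d=(-0.9659,0.2588)  start (1,4)  tX=0.6108 tY=2.8978  stride 1/|dx|=1.0353 1/|dy|=3.8637
    cross x-line → (0,4), t=0.6108 (wall)
  → r_1 = 0.6108
beam 2: φ=-45°, α=210°
  d=(-0.8660,-0.5000)  start (1,4)  tX=0.6813 tY=0.5000  stride 1/|dx|=1.1547 1/|dy|=2.0000
    cross y-line → (1,3), t=0.5000
    cross x-line → (0,3), t=0.6813 (wall)
  → r_2 = 0.6813
beam 3: φ=45°, α=300°
  d=(0.5000,-0.8660)  start (1,4)  tX=0.8200 tY=0.2887  stride 1/|dx|=2.0000 1/|dy|=1.1547
    cross y-line → (1,3), t=0.2887
    cross x-line → (2,3), t=0.8200
    cross y-line → (2,2), t=1.4434 (wall)
  → r_3 = 1.4434
beam 4: φ=90°, α=345°
  d=(0.9659,-0.2588)  start (1,4)  tX=0.4245 tY=0.9659  stride 1/|dx|=1.0353 1/|dy|=3.8637
    cross x-line → (2,4), t=0.4245
    cross y-line → (2,3), t=0.9659
    cross x-line → (3,3), t=1.4597
    cross x-line → (4,3), t=2.4950
    cross x-line → (5,3), t=3.5303
    cross x-line → (6,3), t=4.5656
    cross y-line → (6,2), t=4.8296
    cross x-line → (7,2), t=5.6008 (wall)
  → r_4 = 5.6008

ranges = [0.6108, 0.6813, 1.4434, 5.6008]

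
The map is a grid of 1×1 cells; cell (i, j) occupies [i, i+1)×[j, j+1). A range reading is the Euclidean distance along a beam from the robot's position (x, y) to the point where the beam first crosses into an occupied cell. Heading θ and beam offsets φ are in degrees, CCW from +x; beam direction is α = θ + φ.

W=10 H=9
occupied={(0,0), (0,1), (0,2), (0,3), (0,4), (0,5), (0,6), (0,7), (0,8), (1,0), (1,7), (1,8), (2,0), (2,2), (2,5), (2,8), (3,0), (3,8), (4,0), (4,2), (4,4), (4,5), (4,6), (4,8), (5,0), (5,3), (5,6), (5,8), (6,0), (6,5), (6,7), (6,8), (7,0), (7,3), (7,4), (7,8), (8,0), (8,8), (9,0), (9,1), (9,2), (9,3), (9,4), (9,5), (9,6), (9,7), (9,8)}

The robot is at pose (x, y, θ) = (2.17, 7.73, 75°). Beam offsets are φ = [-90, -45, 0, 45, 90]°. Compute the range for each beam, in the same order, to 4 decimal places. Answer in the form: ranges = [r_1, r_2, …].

ranges = [2.8205, 0.5400, 0.2795, 0.3118, 0.1760]

beam 1: φ=-90°, α=345°
  d=(0.9659,-0.2588)  start (2,7)  tX=0.8593 tY=2.8205  stride 1/|dx|=1.0353 1/|dy|=3.8637
    cross x-line → (3,7), t=0.8593
    cross x-line → (4,7), t=1.8946
    cross y-line → (4,6), t=2.8205 (wall)
  → r_1 = 2.8205
beam 2: φ=-45°, α=30°
  d=(0.8660,0.5000)  start (2,7)  tX=0.9584 tY=0.5400  stride 1/|dx|=1.1547 1/|dy|=2.0000
    cross y-line → (2,8), t=0.5400 (wall)
  → r_2 = 0.5400
beam 3: φ=0°, α=75°
  d=(0.2588,0.9659)  start (2,7)  tX=3.2069 tY=0.2795  stride 1/|dx|=3.8637 1/|dy|=1.0353
    cross y-line → (2,8), t=0.2795 (wall)
  → r_3 = 0.2795
beam 4: φ=45°, α=120°
  d=(-0.5000,0.8660)  start (2,7)  tX=0.3400 tY=0.3118  stride 1/|dx|=2.0000 1/|dy|=1.1547
    cross y-line → (2,8), t=0.3118 (wall)
  → r_4 = 0.3118
beam 5: φ=90°, α=165°
  d=(-0.9659,0.2588)  start (2,7)  tX=0.1760 tY=1.0432  stride 1/|dx|=1.0353 1/|dy|=3.8637
    cross x-line → (1,7), t=0.1760 (wall)
  → r_5 = 0.1760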